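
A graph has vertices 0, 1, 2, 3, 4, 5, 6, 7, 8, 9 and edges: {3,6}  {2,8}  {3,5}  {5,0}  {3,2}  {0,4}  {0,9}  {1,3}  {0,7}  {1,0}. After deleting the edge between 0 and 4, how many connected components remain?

2

Before removal there is 1 component.
0—4 is a bridge — removing it separates 0's side from 4's side.
After removal: 2 components.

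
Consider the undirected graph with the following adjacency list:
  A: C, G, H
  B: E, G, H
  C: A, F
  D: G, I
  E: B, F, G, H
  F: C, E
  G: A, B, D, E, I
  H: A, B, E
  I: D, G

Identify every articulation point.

Removing G increases the component count from 1 to 2, so G is a cut vertex.
By contrast removing F leaves 1 component; it is not a cut vertex. No other vertex is a cut vertex either.

G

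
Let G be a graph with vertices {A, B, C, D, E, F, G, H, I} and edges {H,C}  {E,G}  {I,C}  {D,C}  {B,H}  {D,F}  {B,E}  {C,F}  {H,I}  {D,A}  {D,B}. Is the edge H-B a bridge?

No

After removing H-B, the path H-C-D-B still connects them, so the edge is not a bridge.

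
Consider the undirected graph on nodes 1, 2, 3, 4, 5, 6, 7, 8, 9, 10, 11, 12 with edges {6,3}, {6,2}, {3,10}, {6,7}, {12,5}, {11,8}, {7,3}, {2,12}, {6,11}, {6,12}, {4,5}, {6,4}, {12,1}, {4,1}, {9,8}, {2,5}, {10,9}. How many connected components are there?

Starting from 1 we can reach 1, 2, 3, 4, 5, 6, 7, 8, 9, 10, 11, 12. That is one component of size 12.
Total: 1 component.

1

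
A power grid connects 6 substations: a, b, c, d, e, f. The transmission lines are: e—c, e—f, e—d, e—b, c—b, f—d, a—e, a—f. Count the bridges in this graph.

0

The edges on the cycle a-e-d-f-a are not bridges since each lies on that cycle.
Every edge lies on some cycle, so there are no bridges.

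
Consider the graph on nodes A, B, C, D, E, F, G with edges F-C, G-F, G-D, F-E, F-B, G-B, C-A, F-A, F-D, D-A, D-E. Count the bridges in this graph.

0

The edges on the cycle G-F-B-G are not bridges since each lies on that cycle.
Every edge lies on some cycle, so there are no bridges.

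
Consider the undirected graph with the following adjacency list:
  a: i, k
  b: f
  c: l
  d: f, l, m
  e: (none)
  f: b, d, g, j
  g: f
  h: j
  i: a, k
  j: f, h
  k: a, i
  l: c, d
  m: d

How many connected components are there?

3

e is isolated — a component by itself.
Starting from a we can reach a, i, k. That is one component of size 3.
Starting from b we can reach b, c, d, f, g, h, j, l, m. That is one component of size 9.
Total: 3 components.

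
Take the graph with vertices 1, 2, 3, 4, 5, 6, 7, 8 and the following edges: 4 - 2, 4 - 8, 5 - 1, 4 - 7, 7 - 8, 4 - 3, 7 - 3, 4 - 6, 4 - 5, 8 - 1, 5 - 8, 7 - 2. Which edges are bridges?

4-6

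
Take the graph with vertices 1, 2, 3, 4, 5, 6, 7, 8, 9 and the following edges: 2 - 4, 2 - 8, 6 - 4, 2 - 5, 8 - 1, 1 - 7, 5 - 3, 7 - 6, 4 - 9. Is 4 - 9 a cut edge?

Removing 4 - 9 leaves no path between 4 and 9: the component count goes from 1 to 2. So it is a bridge.

Yes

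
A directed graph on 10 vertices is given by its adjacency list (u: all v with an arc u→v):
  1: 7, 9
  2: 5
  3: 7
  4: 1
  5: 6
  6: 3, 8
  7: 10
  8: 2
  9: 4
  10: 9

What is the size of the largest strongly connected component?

{1, 4, 7, 9, 10} are all mutually reachable — one SCC of size 5.
{2, 5, 6, 8} are all mutually reachable — one SCC of size 4.
{3} is an SCC by itself.
The largest has 5 vertices.

5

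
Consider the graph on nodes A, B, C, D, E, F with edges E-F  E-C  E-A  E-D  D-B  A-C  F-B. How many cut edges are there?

The edges on the cycle E-A-C-E are not bridges since each lies on that cycle.
Every edge lies on some cycle, so there are no bridges.

0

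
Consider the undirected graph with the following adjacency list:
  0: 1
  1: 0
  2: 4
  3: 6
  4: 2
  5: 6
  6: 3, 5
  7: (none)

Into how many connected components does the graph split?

4

7 is isolated — a component by itself.
Starting from 0 we can reach 0, 1. That is one component of size 2.
Starting from 2 we can reach 2, 4. That is one component of size 2.
Starting from 3 we can reach 3, 5, 6. That is one component of size 3.
Total: 4 components.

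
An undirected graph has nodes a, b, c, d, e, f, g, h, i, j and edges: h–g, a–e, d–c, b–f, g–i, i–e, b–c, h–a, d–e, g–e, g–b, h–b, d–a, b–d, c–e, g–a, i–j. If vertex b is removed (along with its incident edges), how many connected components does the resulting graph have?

With b gone, the remaining components are: {f}; {a, c, d, e, g, h, i, j}.
That is 2 components.

2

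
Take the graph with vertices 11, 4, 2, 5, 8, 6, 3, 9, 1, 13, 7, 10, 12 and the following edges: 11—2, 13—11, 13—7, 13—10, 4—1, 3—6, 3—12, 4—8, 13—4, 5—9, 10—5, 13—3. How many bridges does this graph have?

removing 4—1 disconnects 4 from 1; removing 13—11 disconnects 13 from 11; removing 10—13 disconnects 10 from 13; removing 11—2 disconnects 11 from 2 — these are bridges.
In total 12 edges are bridges.

12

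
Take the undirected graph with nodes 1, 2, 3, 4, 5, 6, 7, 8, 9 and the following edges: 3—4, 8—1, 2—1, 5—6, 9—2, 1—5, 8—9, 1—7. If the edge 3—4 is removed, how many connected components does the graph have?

3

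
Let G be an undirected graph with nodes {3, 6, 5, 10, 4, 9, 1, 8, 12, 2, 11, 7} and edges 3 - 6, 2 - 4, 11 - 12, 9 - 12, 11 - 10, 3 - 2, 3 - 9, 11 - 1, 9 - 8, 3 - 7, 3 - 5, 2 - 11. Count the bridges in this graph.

7

The edges on the cycle 3-2-11-12-9-3 are not bridges since each lies on that cycle.
But removing 2 - 4 disconnects 2 from 4; removing 6 - 3 disconnects 6 from 3; removing 1 - 11 disconnects 1 from 11; removing 3 - 7 disconnects 3 from 7 — these are bridges.
In total 7 edges are bridges.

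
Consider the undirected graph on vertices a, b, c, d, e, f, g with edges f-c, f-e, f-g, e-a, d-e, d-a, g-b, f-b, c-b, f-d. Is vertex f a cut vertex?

Yes

Deleting f raises the number of components from 1 to 2, so f is a cut vertex.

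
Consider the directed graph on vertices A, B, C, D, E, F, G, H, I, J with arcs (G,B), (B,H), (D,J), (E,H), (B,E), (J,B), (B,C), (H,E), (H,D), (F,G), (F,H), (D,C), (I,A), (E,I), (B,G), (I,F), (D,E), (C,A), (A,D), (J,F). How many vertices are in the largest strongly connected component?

10

{A, B, C, D, E, F, G, H, I, J} are all mutually reachable — one SCC of size 10.
The largest has 10 vertices.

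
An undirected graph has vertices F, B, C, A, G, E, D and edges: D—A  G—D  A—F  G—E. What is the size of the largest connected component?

B is isolated — a component by itself.
C is isolated — a component by itself.
Starting from A we can reach A, D, E, F, G. That is one component of size 5.
The largest has 5 vertices.

5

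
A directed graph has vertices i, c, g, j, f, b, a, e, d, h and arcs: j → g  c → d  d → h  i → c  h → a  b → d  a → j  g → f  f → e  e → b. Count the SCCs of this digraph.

3

{a, b, d, e, f, g, h, j} are all mutually reachable — one SCC of size 8.
{c} is an SCC by itself.
{i} is an SCC by itself.
That gives 3 strongly connected components.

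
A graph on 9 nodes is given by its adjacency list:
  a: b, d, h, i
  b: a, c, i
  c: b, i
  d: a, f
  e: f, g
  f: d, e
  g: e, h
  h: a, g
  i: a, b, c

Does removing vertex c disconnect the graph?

No

Deleting c leaves 1 component (was 1) (its neighbors b, i remain connected to each other), so c is not a cut vertex.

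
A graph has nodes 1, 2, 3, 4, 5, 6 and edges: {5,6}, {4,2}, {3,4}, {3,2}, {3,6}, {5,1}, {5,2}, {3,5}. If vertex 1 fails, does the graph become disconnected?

Deleting 1 leaves 1 component (was 1), so 1 is not a cut vertex.

No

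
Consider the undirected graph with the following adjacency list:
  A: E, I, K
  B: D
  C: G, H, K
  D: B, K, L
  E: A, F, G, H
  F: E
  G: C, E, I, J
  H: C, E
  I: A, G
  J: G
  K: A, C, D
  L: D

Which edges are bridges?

B-D, D-K, D-L, E-F, G-J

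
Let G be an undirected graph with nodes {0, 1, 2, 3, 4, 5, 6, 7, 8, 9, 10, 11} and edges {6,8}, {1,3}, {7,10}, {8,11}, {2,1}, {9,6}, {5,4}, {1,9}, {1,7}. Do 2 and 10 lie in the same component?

From 2 we can reach 1, 2, 3, 6, 7, 8, 9, 10, 11, which includes 10.

Yes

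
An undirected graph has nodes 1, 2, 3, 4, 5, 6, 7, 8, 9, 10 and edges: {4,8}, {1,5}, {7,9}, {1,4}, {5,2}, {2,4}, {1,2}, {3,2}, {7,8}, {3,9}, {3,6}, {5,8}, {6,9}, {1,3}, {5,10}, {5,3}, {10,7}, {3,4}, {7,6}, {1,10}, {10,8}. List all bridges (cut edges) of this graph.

The edges on the cycle 1-5-10-7-9-3-1 are not bridges since each lies on that cycle.
Every edge lies on some cycle, so there are no bridges.

none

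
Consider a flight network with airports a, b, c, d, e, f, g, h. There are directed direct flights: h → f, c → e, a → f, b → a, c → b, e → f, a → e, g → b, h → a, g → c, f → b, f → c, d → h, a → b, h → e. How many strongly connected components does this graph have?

4

{a, b, c, e, f} are all mutually reachable — one SCC of size 5.
{h} is an SCC by itself.
{g} is an SCC by itself.
{d} is an SCC by itself.
That gives 4 strongly connected components.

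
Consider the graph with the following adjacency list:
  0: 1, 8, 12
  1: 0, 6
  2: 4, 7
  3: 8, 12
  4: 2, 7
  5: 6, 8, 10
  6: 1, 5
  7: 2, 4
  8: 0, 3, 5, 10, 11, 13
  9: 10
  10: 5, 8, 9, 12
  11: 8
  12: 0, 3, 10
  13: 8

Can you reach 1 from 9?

From 9 we can reach 0, 1, 3, 5, 6, 8, 9, 10, 11, 12, 13, which includes 1.

Yes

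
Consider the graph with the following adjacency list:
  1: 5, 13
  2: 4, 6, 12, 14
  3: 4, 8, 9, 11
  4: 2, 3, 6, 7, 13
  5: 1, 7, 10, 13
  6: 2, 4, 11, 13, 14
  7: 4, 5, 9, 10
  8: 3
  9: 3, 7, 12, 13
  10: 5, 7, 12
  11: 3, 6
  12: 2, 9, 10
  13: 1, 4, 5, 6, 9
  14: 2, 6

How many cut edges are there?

1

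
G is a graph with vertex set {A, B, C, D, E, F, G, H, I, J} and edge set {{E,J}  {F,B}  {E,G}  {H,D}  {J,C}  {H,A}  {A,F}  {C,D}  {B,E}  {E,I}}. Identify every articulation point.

E

Removing E increases the component count from 1 to 3, so E is a cut vertex.
By contrast removing B leaves 1 component; it is not a cut vertex. No other vertex is a cut vertex either.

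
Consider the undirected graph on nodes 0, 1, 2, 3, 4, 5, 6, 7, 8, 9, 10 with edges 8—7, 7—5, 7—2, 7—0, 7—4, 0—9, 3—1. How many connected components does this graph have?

4

6 is isolated — a component by itself.
10 is isolated — a component by itself.
Starting from 1 we can reach 1, 3. That is one component of size 2.
Starting from 0 we can reach 0, 2, 4, 5, 7, 8, 9. That is one component of size 7.
Total: 4 components.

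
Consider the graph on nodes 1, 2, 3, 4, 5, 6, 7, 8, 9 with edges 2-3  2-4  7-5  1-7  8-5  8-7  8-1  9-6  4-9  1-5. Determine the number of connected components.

Starting from 1 we can reach 1, 5, 7, 8. That is one component of size 4.
Starting from 2 we can reach 2, 3, 4, 6, 9. That is one component of size 5.
Total: 2 components.

2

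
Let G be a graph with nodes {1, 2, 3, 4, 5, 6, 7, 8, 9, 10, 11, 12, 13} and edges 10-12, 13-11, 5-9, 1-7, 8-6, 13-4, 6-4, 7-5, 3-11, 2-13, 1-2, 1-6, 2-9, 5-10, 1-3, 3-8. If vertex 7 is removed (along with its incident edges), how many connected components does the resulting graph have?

1

With 7 gone, the remaining components are: {1, 2, 3, 4, 5, 6, 8, 9, 10, 11, 12, 13}.
That is 1 component.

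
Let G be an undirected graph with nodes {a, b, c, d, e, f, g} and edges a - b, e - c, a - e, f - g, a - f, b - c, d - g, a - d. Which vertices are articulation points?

Removing a increases the component count from 1 to 2, so a is a cut vertex.
By contrast removing b leaves 1 component; it is not a cut vertex. No other vertex is a cut vertex either.

a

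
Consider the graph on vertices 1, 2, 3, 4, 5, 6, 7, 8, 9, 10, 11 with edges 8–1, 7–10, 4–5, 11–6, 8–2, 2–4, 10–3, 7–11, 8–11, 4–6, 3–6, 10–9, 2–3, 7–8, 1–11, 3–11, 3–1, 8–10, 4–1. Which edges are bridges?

10-9, 4-5

The edges on the cycle 8-2-4-1-8 are not bridges since each lies on that cycle.
But removing 9–10 disconnects 9 from 10; removing 5–4 disconnects 5 from 4 — these are bridges.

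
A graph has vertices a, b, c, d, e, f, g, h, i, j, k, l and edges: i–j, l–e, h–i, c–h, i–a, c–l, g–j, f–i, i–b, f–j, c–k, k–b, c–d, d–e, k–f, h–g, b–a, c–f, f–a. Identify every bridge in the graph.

none

The edges on the cycle h-g-j-i-h are not bridges since each lies on that cycle.
Every edge lies on some cycle, so there are no bridges.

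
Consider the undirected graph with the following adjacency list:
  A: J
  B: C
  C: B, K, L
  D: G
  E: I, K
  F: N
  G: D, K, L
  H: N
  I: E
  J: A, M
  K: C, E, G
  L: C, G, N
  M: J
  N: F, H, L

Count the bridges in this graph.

9

The edges on the cycle G-K-C-L-G are not bridges since each lies on that cycle.
But removing L-N disconnects L from N; removing C-B disconnects C from B; removing G-D disconnects G from D; removing M-J disconnects M from J — these are bridges.
In total 9 edges are bridges.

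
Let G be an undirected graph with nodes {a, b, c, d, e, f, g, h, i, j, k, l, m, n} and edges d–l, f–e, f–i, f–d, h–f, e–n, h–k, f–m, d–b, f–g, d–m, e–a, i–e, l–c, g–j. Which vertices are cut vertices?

Removing d increases the component count from 1 to 3, so d is a cut vertex.
Removing e increases the component count from 1 to 3, so e is a cut vertex.
Removing f increases the component count from 1 to 4, so f is a cut vertex.
Likewise g, h, l are cut vertices.
By contrast removing n leaves 1 component; it is not a cut vertex. No other vertex is a cut vertex either.

d, e, f, g, h, l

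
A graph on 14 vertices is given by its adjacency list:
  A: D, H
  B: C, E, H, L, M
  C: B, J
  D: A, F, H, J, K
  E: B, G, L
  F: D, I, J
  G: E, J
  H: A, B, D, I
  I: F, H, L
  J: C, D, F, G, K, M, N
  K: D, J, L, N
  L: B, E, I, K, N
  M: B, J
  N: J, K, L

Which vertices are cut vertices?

Removing I, for instance, still leaves 1 component. No single vertex removal increases the component count — the graph has no articulation points.

none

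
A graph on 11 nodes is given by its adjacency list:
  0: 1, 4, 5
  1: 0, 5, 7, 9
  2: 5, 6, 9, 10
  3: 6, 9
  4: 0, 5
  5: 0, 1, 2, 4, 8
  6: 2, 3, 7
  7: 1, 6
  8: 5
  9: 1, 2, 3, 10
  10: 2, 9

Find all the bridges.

The edges on the cycle 1-5-2-10-9-1 are not bridges since each lies on that cycle.
But removing 5-8 disconnects 5 from 8 — this is a bridge.

5-8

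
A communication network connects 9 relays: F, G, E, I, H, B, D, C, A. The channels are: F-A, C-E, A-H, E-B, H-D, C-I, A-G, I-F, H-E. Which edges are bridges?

The edges on the cycle C-I-F-A-H-E-C are not bridges since each lies on that cycle.
But removing E-B disconnects E from B; removing D-H disconnects D from H; removing A-G disconnects A from G — these are bridges.

A-G, B-E, D-H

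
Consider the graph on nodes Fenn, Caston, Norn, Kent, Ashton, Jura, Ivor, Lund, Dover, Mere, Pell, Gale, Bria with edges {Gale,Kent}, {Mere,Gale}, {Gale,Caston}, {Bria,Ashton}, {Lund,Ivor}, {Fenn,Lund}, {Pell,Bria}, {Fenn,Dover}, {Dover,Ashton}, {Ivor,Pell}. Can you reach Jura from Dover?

No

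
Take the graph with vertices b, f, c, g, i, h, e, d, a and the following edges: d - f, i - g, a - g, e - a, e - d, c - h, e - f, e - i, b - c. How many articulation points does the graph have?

Removing c increases the component count from 2 to 3, so c is a cut vertex.
Removing e increases the component count from 2 to 3, so e is a cut vertex.
By contrast removing b leaves 2 components; it is not a cut vertex. No other vertex is a cut vertex either.

2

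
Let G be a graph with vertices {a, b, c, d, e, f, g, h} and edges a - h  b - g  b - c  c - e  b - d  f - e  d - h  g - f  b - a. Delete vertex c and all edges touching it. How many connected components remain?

With c gone, the remaining components are: {a, b, d, e, f, g, h}.
That is 1 component.

1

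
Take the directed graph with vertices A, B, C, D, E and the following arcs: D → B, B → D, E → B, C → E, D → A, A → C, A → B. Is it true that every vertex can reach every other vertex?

Yes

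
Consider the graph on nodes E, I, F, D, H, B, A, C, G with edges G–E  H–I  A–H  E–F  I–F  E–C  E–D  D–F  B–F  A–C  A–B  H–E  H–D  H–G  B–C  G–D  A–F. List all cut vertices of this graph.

Removing B, for instance, still leaves 1 component. No single vertex removal increases the component count — the graph has no articulation points.

none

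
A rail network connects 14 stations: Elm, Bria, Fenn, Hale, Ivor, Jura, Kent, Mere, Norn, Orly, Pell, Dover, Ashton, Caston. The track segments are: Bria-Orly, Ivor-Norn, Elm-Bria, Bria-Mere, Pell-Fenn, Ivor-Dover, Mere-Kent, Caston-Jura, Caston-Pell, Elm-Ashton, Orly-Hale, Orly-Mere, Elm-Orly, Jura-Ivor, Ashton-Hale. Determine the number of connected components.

2

Starting from Elm we can reach Elm, Bria, Hale, Kent, Mere, Orly, Ashton. That is one component of size 7.
Starting from Fenn we can reach Fenn, Ivor, Jura, Norn, Pell, Dover, Caston. That is one component of size 7.
Total: 2 components.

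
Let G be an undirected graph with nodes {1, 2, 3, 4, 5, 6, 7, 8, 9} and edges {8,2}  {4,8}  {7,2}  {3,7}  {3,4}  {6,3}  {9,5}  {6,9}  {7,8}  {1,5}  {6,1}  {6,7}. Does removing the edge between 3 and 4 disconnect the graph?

No

After removing 3 - 4, the path 3-7-8-4 still connects them, so the edge is not a bridge.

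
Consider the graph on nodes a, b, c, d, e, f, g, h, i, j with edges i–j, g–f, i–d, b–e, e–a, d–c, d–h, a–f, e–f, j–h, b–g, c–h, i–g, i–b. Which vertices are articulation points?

Removing i increases the component count from 1 to 2, so i is a cut vertex.
By contrast removing f leaves 1 component; it is not a cut vertex. No other vertex is a cut vertex either.

i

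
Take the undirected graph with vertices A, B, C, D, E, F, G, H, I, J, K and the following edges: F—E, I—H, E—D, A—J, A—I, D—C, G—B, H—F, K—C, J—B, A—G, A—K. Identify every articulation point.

Removing A increases the component count from 1 to 2, so A is a cut vertex.
By contrast removing I leaves 1 component; it is not a cut vertex. No other vertex is a cut vertex either.

A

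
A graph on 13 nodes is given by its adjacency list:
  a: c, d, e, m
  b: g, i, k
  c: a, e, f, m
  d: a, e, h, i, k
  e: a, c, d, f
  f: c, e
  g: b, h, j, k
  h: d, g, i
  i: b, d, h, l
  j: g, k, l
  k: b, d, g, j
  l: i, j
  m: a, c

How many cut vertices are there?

1

Removing d increases the component count from 1 to 2, so d is a cut vertex.
By contrast removing h leaves 1 component; it is not a cut vertex. No other vertex is a cut vertex either.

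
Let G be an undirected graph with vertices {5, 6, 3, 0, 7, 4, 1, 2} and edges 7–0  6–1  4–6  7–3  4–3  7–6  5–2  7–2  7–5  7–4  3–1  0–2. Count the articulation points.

1

Removing 7 increases the component count from 1 to 2, so 7 is a cut vertex.
By contrast removing 1 leaves 1 component; it is not a cut vertex. No other vertex is a cut vertex either.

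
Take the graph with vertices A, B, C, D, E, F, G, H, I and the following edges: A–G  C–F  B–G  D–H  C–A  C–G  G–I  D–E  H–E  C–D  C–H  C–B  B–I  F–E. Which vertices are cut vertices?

C

Removing C increases the component count from 1 to 2, so C is a cut vertex.
By contrast removing G leaves 1 component; it is not a cut vertex. No other vertex is a cut vertex either.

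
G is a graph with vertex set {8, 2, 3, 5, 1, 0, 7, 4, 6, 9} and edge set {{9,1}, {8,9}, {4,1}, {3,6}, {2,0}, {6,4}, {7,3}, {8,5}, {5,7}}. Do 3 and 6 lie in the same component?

Yes

From 3 we can reach 1, 3, 4, 5, 6, 7, 8, 9, which includes 6.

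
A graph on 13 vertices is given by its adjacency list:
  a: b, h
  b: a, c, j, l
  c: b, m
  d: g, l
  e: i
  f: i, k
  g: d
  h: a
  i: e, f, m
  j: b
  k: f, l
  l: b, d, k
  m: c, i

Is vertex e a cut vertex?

No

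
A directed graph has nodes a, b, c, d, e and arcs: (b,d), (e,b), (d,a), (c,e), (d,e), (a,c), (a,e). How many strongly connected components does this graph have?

{a, b, c, d, e} are all mutually reachable — one SCC of size 5.
That gives 1 strongly connected component.

1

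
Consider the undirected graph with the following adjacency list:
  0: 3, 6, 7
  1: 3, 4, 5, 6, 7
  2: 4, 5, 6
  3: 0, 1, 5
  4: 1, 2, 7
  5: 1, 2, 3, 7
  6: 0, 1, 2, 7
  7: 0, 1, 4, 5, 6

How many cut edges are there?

The edges on the cycle 1-6-2-4-1 are not bridges since each lies on that cycle.
Every edge lies on some cycle, so there are no bridges.

0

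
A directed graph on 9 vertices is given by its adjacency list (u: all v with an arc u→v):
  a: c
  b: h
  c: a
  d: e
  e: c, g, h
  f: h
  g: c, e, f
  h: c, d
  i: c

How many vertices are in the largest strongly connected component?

5

{d, e, f, g, h} are all mutually reachable — one SCC of size 5.
{a, c} are all mutually reachable — one SCC of size 2.
{i} is an SCC by itself.
{b} is an SCC by itself.
The largest has 5 vertices.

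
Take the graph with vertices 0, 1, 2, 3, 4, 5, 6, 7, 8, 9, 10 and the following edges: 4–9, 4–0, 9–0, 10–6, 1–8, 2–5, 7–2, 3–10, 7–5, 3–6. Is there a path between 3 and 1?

No

The component containing 3 is {3, 6, 10}, and 1 is not in it.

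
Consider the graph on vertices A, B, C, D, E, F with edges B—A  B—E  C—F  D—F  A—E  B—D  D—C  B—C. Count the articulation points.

Removing B increases the component count from 1 to 2, so B is a cut vertex.
By contrast removing C leaves 1 component; it is not a cut vertex. No other vertex is a cut vertex either.

1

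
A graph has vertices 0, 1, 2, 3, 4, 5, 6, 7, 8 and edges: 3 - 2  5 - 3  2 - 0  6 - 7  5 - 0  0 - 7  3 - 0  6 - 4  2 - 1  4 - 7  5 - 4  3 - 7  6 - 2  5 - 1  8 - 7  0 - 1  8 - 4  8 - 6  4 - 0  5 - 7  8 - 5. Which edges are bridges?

none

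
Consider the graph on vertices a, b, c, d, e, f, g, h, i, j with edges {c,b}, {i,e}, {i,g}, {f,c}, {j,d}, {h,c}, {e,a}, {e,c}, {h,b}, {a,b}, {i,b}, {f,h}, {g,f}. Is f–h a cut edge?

No

After removing f–h, the path f-c-h still connects them, so the edge is not a bridge.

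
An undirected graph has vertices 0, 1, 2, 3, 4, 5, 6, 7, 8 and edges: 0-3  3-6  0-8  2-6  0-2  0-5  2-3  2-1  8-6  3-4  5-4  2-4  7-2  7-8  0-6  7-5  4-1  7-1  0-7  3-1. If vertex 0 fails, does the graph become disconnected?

No

Deleting 0 leaves 1 component (was 1) (its neighbors 2, 3, 5, 6, 7, 8 remain connected to each other), so 0 is not a cut vertex.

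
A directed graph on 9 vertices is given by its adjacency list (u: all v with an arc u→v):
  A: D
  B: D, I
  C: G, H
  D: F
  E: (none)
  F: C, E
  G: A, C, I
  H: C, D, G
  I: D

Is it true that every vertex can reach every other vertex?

There is no directed path from I to B, so the graph is not strongly connected.

No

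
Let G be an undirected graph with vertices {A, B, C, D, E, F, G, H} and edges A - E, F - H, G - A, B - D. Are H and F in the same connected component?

Yes

From H we can reach F, H, which includes F.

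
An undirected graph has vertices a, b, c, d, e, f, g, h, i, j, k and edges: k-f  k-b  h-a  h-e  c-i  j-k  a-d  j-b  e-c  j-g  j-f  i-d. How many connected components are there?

2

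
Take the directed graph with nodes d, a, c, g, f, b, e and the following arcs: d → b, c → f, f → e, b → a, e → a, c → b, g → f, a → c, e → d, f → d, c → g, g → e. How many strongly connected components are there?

1

{a, b, c, d, e, f, g} are all mutually reachable — one SCC of size 7.
That gives 1 strongly connected component.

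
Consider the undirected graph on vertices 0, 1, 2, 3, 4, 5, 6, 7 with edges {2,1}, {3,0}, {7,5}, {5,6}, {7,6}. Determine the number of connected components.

4

4 is isolated — a component by itself.
Starting from 0 we can reach 0, 3. That is one component of size 2.
Starting from 1 we can reach 1, 2. That is one component of size 2.
Starting from 5 we can reach 5, 6, 7. That is one component of size 3.
Total: 4 components.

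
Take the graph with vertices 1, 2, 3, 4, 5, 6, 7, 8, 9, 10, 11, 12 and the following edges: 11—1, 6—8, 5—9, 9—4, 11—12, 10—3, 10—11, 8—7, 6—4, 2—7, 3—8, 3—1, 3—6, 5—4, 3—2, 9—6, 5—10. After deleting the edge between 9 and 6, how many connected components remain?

1

9 and 6 are still connected via 9-4-6, so the component count stays at 1.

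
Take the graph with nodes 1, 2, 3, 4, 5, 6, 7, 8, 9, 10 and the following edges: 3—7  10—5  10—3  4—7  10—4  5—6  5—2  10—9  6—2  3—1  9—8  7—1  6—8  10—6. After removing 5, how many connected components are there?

1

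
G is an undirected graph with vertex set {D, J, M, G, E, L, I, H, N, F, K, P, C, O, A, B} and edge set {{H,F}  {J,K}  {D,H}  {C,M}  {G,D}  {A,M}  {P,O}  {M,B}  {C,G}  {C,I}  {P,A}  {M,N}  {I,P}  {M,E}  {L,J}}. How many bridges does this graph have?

10

The edges on the cycle C-I-P-A-M-C are not bridges since each lies on that cycle.
But removing E - M disconnects E from M; removing C - G disconnects C from G; removing M - B disconnects M from B; removing D - H disconnects D from H — these are bridges.
In total 10 edges are bridges.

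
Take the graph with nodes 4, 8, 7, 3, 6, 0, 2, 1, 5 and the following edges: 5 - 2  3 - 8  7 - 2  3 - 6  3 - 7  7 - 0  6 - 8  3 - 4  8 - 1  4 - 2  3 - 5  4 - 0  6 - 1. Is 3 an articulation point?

Deleting 3 raises the number of components from 1 to 2, so 3 is a cut vertex.

Yes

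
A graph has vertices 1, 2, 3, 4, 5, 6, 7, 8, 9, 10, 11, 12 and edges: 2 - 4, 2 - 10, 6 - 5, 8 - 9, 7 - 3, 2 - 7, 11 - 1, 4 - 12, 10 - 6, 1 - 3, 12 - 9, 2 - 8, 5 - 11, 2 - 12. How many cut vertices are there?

1

Removing 2 increases the component count from 1 to 2, so 2 is a cut vertex.
By contrast removing 11 leaves 1 component; it is not a cut vertex. No other vertex is a cut vertex either.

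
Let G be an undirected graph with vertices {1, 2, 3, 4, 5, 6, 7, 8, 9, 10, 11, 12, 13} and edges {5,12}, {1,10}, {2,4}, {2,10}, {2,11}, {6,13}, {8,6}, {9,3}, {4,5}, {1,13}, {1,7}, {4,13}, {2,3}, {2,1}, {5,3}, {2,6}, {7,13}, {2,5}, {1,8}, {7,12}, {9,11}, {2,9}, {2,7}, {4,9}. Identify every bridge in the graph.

none

The edges on the cycle 2-1-8-6-2 are not bridges since each lies on that cycle.
Every edge lies on some cycle, so there are no bridges.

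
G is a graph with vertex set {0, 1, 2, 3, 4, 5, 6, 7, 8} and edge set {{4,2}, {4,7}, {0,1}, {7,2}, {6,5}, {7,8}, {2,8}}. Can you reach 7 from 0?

The component containing 0 is {0, 1}, and 7 is not in it.

No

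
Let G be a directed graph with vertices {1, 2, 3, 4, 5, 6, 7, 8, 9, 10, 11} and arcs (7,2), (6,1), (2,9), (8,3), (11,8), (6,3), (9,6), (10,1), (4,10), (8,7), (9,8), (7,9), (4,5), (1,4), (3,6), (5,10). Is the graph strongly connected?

No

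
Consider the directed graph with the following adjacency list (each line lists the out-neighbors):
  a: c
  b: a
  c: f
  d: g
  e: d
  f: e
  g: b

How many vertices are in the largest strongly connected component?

7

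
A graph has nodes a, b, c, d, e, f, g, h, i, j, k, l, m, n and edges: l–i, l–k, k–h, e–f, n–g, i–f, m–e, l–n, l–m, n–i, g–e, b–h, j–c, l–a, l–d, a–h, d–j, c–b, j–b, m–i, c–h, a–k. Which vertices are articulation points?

l

Removing l increases the component count from 1 to 2, so l is a cut vertex.
By contrast removing i leaves 1 component; it is not a cut vertex. No other vertex is a cut vertex either.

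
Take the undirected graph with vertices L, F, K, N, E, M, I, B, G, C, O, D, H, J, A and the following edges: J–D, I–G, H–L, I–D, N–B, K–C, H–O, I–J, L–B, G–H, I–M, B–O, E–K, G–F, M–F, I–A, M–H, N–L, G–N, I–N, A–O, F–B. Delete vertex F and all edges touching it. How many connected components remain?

With F gone, the remaining components are: {C, E, K}; {A, B, D, G, H, I, J, L, M, N, O}.
That is 2 components.

2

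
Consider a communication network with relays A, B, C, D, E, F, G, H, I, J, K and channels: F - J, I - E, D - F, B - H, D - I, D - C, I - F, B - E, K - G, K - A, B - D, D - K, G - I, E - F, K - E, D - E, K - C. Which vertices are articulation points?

B, F, K

Removing B increases the component count from 1 to 2, so B is a cut vertex.
Removing F increases the component count from 1 to 2, so F is a cut vertex.
Removing K increases the component count from 1 to 2, so K is a cut vertex.
By contrast removing G leaves 1 component; it is not a cut vertex. No other vertex is a cut vertex either.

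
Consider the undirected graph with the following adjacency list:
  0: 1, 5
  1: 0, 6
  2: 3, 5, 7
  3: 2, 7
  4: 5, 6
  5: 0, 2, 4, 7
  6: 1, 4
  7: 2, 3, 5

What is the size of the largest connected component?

8

Starting from 0 we can reach 0, 1, 2, 3, 4, 5, 6, 7. That is one component of size 8.
The largest has 8 vertices.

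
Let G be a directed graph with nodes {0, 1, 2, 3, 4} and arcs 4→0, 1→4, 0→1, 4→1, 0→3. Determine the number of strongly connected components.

3

{0, 1, 4} are all mutually reachable — one SCC of size 3.
{2} is an SCC by itself.
{3} is an SCC by itself.
That gives 3 strongly connected components.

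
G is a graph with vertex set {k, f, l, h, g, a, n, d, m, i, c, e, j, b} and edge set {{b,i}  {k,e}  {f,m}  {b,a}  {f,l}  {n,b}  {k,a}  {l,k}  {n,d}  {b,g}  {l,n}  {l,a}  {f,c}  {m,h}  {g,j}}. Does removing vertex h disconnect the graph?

No

Deleting h leaves 1 component (was 1), so h is not a cut vertex.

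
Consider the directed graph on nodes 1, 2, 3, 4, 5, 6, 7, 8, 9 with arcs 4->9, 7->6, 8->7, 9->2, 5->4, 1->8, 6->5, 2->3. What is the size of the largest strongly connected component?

1

{5} is an SCC by itself.
{3} is an SCC by itself.
{4} is an SCC by itself.
{9} is an SCC by itself.
{1} is an SCC by itself.
(and 4 more singleton SCCs)
The largest has 1 vertex.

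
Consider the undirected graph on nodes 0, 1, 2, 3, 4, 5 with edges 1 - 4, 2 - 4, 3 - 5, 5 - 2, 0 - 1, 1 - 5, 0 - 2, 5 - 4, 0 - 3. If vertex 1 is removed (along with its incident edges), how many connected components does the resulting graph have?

With 1 gone, the remaining components are: {0, 2, 3, 4, 5}.
That is 1 component.

1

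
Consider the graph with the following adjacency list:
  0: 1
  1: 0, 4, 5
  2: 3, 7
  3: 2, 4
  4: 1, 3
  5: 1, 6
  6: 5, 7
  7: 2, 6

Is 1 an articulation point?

Yes

Deleting 1 raises the number of components from 1 to 2, so 1 is a cut vertex.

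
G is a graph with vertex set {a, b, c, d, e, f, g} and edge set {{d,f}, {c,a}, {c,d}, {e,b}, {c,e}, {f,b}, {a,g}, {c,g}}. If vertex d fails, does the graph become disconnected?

No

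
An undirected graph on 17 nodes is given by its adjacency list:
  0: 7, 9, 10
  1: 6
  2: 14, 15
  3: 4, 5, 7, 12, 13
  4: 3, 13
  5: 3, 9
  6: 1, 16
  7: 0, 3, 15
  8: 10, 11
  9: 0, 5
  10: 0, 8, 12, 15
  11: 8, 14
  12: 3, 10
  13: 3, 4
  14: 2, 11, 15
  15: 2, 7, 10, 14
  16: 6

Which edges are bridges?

The edges on the cycle 3-4-13-3 are not bridges since each lies on that cycle.
But removing 16-6 disconnects 16 from 6; removing 1-6 disconnects 1 from 6 — these are bridges.

1-6, 16-6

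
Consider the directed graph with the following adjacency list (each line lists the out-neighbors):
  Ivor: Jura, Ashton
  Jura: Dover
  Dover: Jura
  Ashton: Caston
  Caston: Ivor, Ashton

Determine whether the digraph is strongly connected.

No

There is no directed path from Jura to Caston, so the graph is not strongly connected.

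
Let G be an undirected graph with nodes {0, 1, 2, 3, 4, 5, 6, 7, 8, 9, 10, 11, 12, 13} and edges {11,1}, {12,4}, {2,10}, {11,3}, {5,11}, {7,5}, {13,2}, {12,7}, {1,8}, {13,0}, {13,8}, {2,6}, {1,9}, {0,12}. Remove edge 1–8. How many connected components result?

1

1 and 8 are still connected via 1-11-5-7-12-0-13-8, so the component count stays at 1.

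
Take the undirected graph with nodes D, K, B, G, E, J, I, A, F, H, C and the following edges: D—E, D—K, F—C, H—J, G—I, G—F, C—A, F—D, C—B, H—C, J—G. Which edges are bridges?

The edges on the cycle H-J-G-F-C-H are not bridges since each lies on that cycle.
But removing A—C disconnects A from C; removing D—E disconnects D from E; removing F—D disconnects F from D; removing I—G disconnects I from G — these are bridges.
In total 6 edges are bridges.

A-C, B-C, D-E, D-F, D-K, G-I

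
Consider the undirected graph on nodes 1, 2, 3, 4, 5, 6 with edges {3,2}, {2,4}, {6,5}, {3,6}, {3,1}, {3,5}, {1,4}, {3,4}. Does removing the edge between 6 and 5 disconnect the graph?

No

After removing 6—5, the path 6-3-5 still connects them, so the edge is not a bridge.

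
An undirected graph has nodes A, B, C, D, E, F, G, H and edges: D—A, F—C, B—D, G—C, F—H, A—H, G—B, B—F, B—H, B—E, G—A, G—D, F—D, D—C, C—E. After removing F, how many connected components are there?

1

With F gone, the remaining components are: {A, B, C, D, E, G, H}.
That is 1 component.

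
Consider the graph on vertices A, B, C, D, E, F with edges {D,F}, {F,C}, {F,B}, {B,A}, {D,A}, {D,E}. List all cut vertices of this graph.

D, F

Removing D increases the component count from 1 to 2, so D is a cut vertex.
Removing F increases the component count from 1 to 2, so F is a cut vertex.
By contrast removing C leaves 1 component; it is not a cut vertex. No other vertex is a cut vertex either.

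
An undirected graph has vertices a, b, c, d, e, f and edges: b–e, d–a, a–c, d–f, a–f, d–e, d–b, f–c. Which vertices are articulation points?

d

Removing d increases the component count from 1 to 2, so d is a cut vertex.
By contrast removing a leaves 1 component; it is not a cut vertex. No other vertex is a cut vertex either.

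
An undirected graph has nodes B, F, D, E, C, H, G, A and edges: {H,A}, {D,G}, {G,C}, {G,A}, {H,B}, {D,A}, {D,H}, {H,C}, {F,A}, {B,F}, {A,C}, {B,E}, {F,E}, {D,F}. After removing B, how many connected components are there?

With B gone, the remaining components are: {A, C, D, E, F, G, H}.
That is 1 component.

1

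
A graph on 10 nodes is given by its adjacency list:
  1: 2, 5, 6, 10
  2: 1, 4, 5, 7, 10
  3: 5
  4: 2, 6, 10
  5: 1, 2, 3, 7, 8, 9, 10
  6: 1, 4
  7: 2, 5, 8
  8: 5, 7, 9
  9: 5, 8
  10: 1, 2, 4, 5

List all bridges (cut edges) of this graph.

3-5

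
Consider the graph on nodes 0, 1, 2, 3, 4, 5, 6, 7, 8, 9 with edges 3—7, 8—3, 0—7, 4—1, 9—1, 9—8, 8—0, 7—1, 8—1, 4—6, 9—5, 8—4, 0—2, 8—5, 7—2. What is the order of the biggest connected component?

Starting from 0 we can reach 0, 1, 2, 3, 4, 5, 6, 7, 8, 9. That is one component of size 10.
The largest has 10 vertices.

10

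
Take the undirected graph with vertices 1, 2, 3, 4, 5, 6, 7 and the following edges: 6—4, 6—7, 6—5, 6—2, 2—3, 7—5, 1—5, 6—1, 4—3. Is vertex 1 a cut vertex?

No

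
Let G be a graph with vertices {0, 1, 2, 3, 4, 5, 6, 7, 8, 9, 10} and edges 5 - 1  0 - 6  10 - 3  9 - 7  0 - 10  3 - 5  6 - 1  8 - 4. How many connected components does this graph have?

4

2 is isolated — a component by itself.
Starting from 7 we can reach 7, 9. That is one component of size 2.
Starting from 4 we can reach 4, 8. That is one component of size 2.
Starting from 0 we can reach 0, 1, 3, 5, 6, 10. That is one component of size 6.
Total: 4 components.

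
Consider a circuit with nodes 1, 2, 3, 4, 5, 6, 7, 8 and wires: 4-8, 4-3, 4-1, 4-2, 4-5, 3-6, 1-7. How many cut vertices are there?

3

Removing 1 increases the component count from 1 to 2, so 1 is a cut vertex.
Removing 3 increases the component count from 1 to 2, so 3 is a cut vertex.
Removing 4 increases the component count from 1 to 5, so 4 is a cut vertex.
By contrast removing 5 leaves 1 component; it is not a cut vertex. No other vertex is a cut vertex either.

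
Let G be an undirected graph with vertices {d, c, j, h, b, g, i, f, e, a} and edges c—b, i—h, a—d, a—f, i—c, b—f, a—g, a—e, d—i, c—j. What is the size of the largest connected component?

Starting from a we can reach a, b, c, d, e, f, g, h, i, j. That is one component of size 10.
The largest has 10 vertices.

10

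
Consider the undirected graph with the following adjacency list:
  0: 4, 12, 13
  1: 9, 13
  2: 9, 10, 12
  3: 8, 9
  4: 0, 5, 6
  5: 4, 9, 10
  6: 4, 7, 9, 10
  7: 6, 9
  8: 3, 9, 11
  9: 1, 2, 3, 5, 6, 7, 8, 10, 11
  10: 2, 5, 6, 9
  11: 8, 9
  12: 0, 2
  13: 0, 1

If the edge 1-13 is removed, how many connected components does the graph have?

1 and 13 are still connected via 1-9-6-4-0-13, so the component count stays at 1.

1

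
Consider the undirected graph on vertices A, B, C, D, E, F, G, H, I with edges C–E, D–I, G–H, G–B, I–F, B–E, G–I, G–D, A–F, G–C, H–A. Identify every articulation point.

Removing G increases the component count from 1 to 2, so G is a cut vertex.
By contrast removing H leaves 1 component; it is not a cut vertex. No other vertex is a cut vertex either.

G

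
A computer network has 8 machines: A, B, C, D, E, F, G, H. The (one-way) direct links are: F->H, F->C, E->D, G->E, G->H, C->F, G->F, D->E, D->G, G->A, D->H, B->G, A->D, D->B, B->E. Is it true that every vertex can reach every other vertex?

There is no directed path from F to A, so the graph is not strongly connected.

No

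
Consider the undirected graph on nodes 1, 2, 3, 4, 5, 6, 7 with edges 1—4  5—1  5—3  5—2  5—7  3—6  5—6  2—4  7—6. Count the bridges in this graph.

0

The edges on the cycle 5-1-4-2-5 are not bridges since each lies on that cycle.
Every edge lies on some cycle, so there are no bridges.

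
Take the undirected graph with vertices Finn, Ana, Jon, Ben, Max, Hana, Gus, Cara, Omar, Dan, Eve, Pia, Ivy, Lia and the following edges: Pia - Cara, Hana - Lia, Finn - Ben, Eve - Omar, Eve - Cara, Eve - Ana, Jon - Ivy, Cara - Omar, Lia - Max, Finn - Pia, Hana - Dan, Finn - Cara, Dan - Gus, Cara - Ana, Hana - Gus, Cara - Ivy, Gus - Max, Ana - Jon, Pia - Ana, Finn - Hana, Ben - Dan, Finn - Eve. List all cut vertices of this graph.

Removing Finn increases the component count from 1 to 2, so Finn is a cut vertex.
By contrast removing Gus leaves 1 component; it is not a cut vertex. No other vertex is a cut vertex either.

Finn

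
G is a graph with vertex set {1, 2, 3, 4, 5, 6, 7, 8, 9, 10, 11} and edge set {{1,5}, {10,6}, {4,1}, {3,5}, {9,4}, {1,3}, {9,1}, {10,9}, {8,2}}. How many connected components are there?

7 is isolated — a component by itself.
11 is isolated — a component by itself.
Starting from 2 we can reach 2, 8. That is one component of size 2.
Starting from 1 we can reach 1, 3, 4, 5, 6, 9, 10. That is one component of size 7.
Total: 4 components.

4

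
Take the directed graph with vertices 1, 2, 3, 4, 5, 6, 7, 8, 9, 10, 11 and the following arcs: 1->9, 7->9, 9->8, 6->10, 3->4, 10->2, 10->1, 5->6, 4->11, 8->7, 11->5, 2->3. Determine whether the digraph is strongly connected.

There is no directed path from 1 to 10, so the graph is not strongly connected.

No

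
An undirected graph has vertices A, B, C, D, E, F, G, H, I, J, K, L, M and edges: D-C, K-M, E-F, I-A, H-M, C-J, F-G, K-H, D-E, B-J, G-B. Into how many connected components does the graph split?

4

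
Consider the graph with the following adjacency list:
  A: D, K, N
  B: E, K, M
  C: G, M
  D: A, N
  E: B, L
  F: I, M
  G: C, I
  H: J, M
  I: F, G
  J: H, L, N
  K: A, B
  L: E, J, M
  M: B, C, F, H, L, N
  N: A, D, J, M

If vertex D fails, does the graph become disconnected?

Deleting D leaves 1 component (was 1) (its neighbors A, N remain connected to each other), so D is not a cut vertex.

No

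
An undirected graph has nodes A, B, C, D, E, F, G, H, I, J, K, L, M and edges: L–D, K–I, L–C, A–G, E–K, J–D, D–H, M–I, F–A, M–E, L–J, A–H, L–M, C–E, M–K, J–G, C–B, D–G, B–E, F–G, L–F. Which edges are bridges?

The edges on the cycle C-B-E-C are not bridges since each lies on that cycle.
Every edge lies on some cycle, so there are no bridges.

none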